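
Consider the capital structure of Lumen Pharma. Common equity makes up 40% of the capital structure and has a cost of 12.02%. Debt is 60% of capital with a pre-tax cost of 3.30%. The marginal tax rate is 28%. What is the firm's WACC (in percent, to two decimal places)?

6.23%

After-tax cost of debt = 3.3% × (1 − 28%) = 2.3760%.
WACC = 0.400 × 12.0200% + 0.600 × 2.3760% = 6.2336%.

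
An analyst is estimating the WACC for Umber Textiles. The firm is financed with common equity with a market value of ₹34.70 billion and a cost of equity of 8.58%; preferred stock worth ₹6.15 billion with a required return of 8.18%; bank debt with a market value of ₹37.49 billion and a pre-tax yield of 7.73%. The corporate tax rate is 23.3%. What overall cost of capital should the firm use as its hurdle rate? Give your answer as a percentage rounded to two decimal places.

Total capital V = 34.7 + 6.15 + 37.49 = 78.34.
Equity: weight = 34.7/78.34 = 0.4429; cost = 8.58%.
Preferred: weight = 6.15/78.34 = 0.0785; cost = 8.18%.
Bank debt: weight = 37.49/78.34 = 0.4786; after-tax cost = 7.73% × (1 − 23.3%) = 5.9289%.
WACC = 0.4429 × 8.5800% + 0.0785 × 8.1800% + 0.4786 × 5.9289% = 7.2799%.

7.28%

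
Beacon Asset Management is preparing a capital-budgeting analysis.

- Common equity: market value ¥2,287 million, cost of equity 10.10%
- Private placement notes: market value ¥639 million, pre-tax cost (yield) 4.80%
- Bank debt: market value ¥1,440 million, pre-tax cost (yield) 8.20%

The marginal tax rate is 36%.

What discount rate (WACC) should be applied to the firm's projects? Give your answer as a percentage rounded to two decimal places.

Total capital V = 2287 + 639 + 1440 = 4366.
Equity: weight = 2287/4366 = 0.5238; cost = 10.1%.
Private placement notes: weight = 639/4366 = 0.1464; after-tax cost = 4.8% × (1 − 36%) = 3.0720%.
Bank debt: weight = 1440/4366 = 0.3298; after-tax cost = 8.2% × (1 − 36%) = 5.2480%.
WACC = 0.5238 × 10.1000% + 0.1464 × 3.0720% + 0.3298 × 5.2480% = 7.4711%.

7.47%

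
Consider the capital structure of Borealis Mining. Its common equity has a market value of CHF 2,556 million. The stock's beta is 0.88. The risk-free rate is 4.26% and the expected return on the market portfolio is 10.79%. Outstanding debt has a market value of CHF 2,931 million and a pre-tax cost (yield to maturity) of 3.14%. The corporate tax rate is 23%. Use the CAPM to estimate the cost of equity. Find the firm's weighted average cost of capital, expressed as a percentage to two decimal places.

5.95%

Market risk premium = 10.79% − 4.26% = 6.53%.
Cost of equity via CAPM: Re = 4.26% + 0.88 × 6.53% = 10.0064%.
Total capital V = 2556 + 2931 = 5487.
Equity: weight = 2556/5487 = 0.4658; cost = 10.0064%.
Debt: weight = 2931/5487 = 0.5342; after-tax cost = 3.14% × (1 − 23%) = 2.4178%.
WACC = 0.4658 × 10.0064% + 0.5342 × 2.4178% = 5.9528%.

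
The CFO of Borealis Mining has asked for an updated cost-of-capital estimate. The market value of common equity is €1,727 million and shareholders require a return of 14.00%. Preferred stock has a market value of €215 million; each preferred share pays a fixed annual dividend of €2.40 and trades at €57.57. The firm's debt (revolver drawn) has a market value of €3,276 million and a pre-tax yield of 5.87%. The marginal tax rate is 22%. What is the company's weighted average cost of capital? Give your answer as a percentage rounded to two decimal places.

Cost of preferred: Rp = 2.4 / 57.57 = 4.1688%.
Total capital V = 1727 + 215 + 3276 = 5218.
Equity: weight = 1727/5218 = 0.3310; cost = 14%.
Preferred: weight = 215/5218 = 0.0412; cost = 4.1688%.
Revolver drawn: weight = 3276/5218 = 0.6278; after-tax cost = 5.87% × (1 − 22%) = 4.5786%.
WACC = 0.3310 × 14.0000% + 0.0412 × 4.1688% + 0.6278 × 4.5786% = 7.6799%.

7.68%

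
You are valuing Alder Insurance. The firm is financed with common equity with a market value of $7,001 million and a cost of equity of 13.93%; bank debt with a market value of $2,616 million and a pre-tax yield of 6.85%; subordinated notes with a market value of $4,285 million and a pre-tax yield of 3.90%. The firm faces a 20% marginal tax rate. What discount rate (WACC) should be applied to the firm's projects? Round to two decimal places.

9.01%

Total capital V = 7001 + 2616 + 4285 = 13902.
Equity: weight = 7001/13902 = 0.5036; cost = 13.93%.
Bank debt: weight = 2616/13902 = 0.1882; after-tax cost = 6.85% × (1 − 20%) = 5.4800%.
Subordinated notes: weight = 4285/13902 = 0.3082; after-tax cost = 3.9% × (1 − 20%) = 3.1200%.
WACC = 0.5036 × 13.9300% + 0.1882 × 5.4800% + 0.3082 × 3.1200% = 9.0080%.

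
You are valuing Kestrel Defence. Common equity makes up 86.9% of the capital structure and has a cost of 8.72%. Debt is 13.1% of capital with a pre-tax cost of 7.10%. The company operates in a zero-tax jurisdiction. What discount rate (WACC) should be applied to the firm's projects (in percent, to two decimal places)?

8.51%

After-tax cost of debt = 7.1% × (1 − 0%) = 7.1000%.
WACC = 0.869 × 8.7200% + 0.131 × 7.1000% = 8.5078%.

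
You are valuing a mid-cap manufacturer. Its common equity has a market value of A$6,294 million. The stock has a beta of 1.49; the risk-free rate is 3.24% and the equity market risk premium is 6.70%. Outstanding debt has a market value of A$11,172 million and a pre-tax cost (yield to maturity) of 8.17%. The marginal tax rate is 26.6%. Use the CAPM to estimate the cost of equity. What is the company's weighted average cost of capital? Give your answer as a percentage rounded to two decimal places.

8.60%

Cost of equity via CAPM: Re = 3.24% + 1.49 × 6.7% = 13.2230%.
Total capital V = 6294 + 11172 = 17466.
Equity: weight = 6294/17466 = 0.3604; cost = 13.223%.
Debt: weight = 11172/17466 = 0.6396; after-tax cost = 8.17% × (1 − 26.6%) = 5.9968%.
WACC = 0.3604 × 13.2230% + 0.6396 × 5.9968% = 8.6008%.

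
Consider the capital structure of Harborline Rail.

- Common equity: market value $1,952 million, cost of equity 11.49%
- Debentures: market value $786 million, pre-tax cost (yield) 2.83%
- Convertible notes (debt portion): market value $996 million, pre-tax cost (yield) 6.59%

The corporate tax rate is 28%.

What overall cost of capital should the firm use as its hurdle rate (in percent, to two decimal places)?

Total capital V = 1952 + 786 + 996 = 3734.
Equity: weight = 1952/3734 = 0.5228; cost = 11.49%.
Debentures: weight = 786/3734 = 0.2105; after-tax cost = 2.83% × (1 − 28%) = 2.0376%.
Convertible notes (debt portion): weight = 996/3734 = 0.2667; after-tax cost = 6.59% × (1 − 28%) = 4.7448%.
WACC = 0.5228 × 11.4900% + 0.2105 × 2.0376% + 0.2667 × 4.7448% = 7.7011%.

7.70%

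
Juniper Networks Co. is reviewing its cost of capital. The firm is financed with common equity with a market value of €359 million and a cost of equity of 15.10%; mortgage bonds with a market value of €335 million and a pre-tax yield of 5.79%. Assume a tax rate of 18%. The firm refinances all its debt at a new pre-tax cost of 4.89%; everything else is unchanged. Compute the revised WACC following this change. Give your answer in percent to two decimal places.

9.75%

After the change:
Total capital V = 359 + 335 = 694.
Equity: weight = 359/694 = 0.5173; cost = 15.1%.
Mortgage bonds: weight = 335/694 = 0.4827; after-tax cost = 4.89% × (1 − 18%) = 4.0098%.
WACC = 0.5173 × 15.1000% + 0.4827 × 4.0098% = 9.7467%.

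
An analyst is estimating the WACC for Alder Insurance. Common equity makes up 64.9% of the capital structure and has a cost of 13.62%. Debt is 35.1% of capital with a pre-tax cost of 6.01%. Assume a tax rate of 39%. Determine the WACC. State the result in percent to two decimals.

After-tax cost of debt = 6.01% × (1 − 39%) = 3.6661%.
WACC = 0.649 × 13.6200% + 0.351 × 3.6661% = 10.1262%.

10.13%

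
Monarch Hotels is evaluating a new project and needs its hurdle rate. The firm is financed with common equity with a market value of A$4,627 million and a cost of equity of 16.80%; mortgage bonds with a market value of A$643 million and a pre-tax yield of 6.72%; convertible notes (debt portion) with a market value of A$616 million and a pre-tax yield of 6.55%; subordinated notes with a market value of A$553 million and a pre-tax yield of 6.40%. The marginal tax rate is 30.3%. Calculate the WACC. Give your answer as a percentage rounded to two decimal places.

Total capital V = 4627 + 643 + 616 + 553 = 6439.
Equity: weight = 4627/6439 = 0.7186; cost = 16.8%.
Mortgage bonds: weight = 643/6439 = 0.0999; after-tax cost = 6.72% × (1 − 30.3%) = 4.6838%.
Convertible notes (debt portion): weight = 616/6439 = 0.0957; after-tax cost = 6.55% × (1 − 30.3%) = 4.5654%.
Subordinated notes: weight = 553/6439 = 0.0859; after-tax cost = 6.4% × (1 − 30.3%) = 4.4608%.
WACC = 0.7186 × 16.8000% + 0.0999 × 4.6838% + 0.0957 × 4.5654% + 0.0859 × 4.4608% = 13.3599%.

13.36%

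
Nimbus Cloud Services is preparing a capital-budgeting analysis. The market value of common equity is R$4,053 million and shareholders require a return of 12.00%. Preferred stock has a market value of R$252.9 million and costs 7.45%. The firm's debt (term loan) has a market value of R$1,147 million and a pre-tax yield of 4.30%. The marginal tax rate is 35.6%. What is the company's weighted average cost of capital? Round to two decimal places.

9.85%

Total capital V = 4053 + 252.9 + 1147 = 5452.9.
Equity: weight = 4053/5452.9 = 0.7433; cost = 12%.
Preferred: weight = 252.9/5452.9 = 0.0464; cost = 7.45%.
Term loan: weight = 1147/5452.9 = 0.2103; after-tax cost = 4.3% × (1 − 35.6%) = 2.7692%.
WACC = 0.7433 × 12.0000% + 0.0464 × 7.4500% + 0.2103 × 2.7692% = 9.8473%.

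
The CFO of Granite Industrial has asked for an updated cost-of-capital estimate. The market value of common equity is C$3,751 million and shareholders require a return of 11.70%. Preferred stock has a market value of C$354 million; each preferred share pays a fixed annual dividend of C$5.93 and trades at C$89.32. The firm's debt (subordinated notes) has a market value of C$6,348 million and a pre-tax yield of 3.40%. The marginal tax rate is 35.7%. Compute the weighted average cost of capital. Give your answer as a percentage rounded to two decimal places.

Cost of preferred: Rp = 5.93 / 89.32 = 6.6391%.
Total capital V = 3751 + 354 + 6348 = 10453.
Equity: weight = 3751/10453 = 0.3588; cost = 11.7%.
Preferred: weight = 354/10453 = 0.0339; cost = 6.6391%.
Subordinated notes: weight = 6348/10453 = 0.6073; after-tax cost = 3.4% × (1 − 35.7%) = 2.1862%.
WACC = 0.3588 × 11.7000% + 0.0339 × 6.6391% + 0.6073 × 2.1862% = 5.7510%.

5.75%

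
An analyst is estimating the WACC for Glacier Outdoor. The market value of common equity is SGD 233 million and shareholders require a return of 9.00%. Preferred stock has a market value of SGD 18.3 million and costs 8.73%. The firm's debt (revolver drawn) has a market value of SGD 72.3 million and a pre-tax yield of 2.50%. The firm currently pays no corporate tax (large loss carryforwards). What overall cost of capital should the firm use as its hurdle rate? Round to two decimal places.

7.53%

Total capital V = 233 + 18.3 + 72.3 = 323.6.
Equity: weight = 233/323.6 = 0.7200; cost = 9%.
Preferred: weight = 18.3/323.6 = 0.0566; cost = 8.73%.
Revolver drawn: weight = 72.3/323.6 = 0.2234; after-tax cost = 2.5% × (1 − 0%) = 2.5000%.
WACC = 0.7200 × 9.0000% + 0.0566 × 8.7300% + 0.2234 × 2.5000% = 7.5325%.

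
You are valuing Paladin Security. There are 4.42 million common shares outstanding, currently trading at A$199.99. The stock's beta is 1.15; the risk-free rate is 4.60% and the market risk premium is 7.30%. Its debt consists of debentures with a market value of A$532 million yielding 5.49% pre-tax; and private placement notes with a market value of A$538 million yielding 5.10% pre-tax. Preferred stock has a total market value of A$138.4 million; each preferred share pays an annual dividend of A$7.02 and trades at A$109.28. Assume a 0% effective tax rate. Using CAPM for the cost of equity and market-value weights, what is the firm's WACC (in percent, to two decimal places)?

8.62%

Cost of equity via CAPM: Re = 4.6% + 1.15 × 7.3% = 12.9950%.
Cost of preferred: Rp = 7.02 / 109.28 = 6.4239%.
Market value of equity E = 199.99 × 4.42m = 883.9558m.
Total capital V = 883.9558 + 138.4 + 532 + 538 = 2092.3558.
Equity: weight = 883.9558/2092.3558 = 0.4225; cost = 12.995%.
Preferred: weight = 138.4/2092.3558 = 0.0661; cost = 6.4239%.
Debentures: weight = 532/2092.3558 = 0.2543; after-tax cost = 5.49% × (1 − 0%) = 5.4900%.
Private placement notes: weight = 538/2092.3558 = 0.2571; after-tax cost = 5.1% × (1 − 0%) = 5.1000%.
WACC = 0.4225 × 12.9950% + 0.0661 × 6.4239% + 0.2543 × 5.4900% + 0.2571 × 5.1000% = 8.6221%.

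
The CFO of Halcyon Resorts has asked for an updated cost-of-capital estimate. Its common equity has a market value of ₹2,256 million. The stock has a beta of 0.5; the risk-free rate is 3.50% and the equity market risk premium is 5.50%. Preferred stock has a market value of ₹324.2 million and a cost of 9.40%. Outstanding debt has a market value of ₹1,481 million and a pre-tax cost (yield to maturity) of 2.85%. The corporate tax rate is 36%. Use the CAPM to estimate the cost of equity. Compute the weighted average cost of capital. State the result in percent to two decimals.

4.89%

Cost of equity via CAPM: Re = 3.5% + 0.5 × 5.5% = 6.2500%.
Total capital V = 2256 + 324.2 + 1481 = 4061.2.
Equity: weight = 2256/4061.2 = 0.5555; cost = 6.25%.
Preferred: weight = 324.2/4061.2 = 0.0798; cost = 9.4%.
Debt: weight = 1481/4061.2 = 0.3647; after-tax cost = 2.85% × (1 − 36%) = 1.8240%.
WACC = 0.5555 × 6.2500% + 0.0798 × 9.4000% + 0.3647 × 1.8240% = 4.8874%.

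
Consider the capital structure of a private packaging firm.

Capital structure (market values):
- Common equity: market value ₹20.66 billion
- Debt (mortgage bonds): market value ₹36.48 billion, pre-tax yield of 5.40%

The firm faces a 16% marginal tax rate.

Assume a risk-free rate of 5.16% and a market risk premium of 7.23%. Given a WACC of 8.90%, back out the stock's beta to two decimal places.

1.58

Total capital V = 20.66 + 36.48 = 57.14.
Equity weight = 20.66/57.14 = 0.3616.
Mortgage bonds weight = 36.48/57.14 = 0.6384.
Debt contribution = 0.6384 × 5.4% × (1 − 16%) = 2.8959%.
Required equity contribution = 8.9% − 2.8959% = 6.0041%  ⇒  Re = 16.6056%.
CAPM: 16.6056% = 5.16% + β × 7.23%  ⇒  β = 1.5831.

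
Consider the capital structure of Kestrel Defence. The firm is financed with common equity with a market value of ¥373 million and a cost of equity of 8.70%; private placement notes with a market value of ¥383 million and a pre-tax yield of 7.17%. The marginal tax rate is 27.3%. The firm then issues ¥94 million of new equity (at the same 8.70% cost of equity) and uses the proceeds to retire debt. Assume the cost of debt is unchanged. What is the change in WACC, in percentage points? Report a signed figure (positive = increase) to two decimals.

+0.43 pp

Current WACC:
Total capital V = 373 + 383 = 756.
Equity: weight = 373/756 = 0.4934; cost = 8.7%.
Private placement notes: weight = 383/756 = 0.5066; after-tax cost = 7.17% × (1 − 27.3%) = 5.2126%.
WACC = 0.4934 × 8.7000% + 0.5066 × 5.2126% = 6.9332%.
After the change:
Total capital V = 467 + 289 = 756.
Equity: weight = 467/756 = 0.6177; cost = 8.7%.
Private placement notes: weight = 289/756 = 0.3823; after-tax cost = 7.17% × (1 − 27.3%) = 5.2126%.
WACC = 0.6177 × 8.7000% + 0.3823 × 5.2126% = 7.3668%.
Change in WACC = 7.3668% − 6.9332% = 0.4336 pp.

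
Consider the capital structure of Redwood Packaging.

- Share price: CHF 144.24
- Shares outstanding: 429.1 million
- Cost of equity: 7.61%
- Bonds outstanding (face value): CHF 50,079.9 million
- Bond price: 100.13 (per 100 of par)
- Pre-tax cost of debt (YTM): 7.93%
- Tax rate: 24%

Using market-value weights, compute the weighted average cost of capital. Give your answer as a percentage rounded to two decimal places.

6.90%

Market value of equity E = 144.24 × 429.1m = 61893.384m. Market value of debt D = 50079.9m × 100.13/100 = 50145.00387m.
Total capital V = 61893.384 + 50145.00387 = 112038.38787.
Equity: weight = 61893.384/112038.38787 = 0.5524; cost = 7.61%.
Bonds outstanding: weight = 50145.00387/112038.38787 = 0.4476; after-tax cost = 7.93% × (1 − 24%) = 6.0268%.
WACC = 0.5524 × 7.6100% + 0.4476 × 6.0268% = 6.9014%.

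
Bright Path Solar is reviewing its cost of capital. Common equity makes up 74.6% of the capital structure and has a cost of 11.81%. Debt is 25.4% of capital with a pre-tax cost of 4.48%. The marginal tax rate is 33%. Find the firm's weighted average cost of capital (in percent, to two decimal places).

9.57%

After-tax cost of debt = 4.48% × (1 − 33%) = 3.0016%.
WACC = 0.746 × 11.8100% + 0.254 × 3.0016% = 9.5727%.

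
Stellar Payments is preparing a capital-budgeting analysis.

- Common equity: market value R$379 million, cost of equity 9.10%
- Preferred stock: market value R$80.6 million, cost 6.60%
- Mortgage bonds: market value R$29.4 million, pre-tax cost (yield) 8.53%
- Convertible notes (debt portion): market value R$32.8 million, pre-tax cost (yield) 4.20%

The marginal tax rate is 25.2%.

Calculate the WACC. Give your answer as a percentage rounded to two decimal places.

8.19%

Total capital V = 379 + 80.6 + 29.4 + 32.8 = 521.8.
Equity: weight = 379/521.8 = 0.7263; cost = 9.1%.
Preferred: weight = 80.6/521.8 = 0.1545; cost = 6.6%.
Mortgage bonds: weight = 29.4/521.8 = 0.0563; after-tax cost = 8.53% × (1 − 25.2%) = 6.3804%.
Convertible notes (debt portion): weight = 32.8/521.8 = 0.0629; after-tax cost = 4.2% × (1 − 25.2%) = 3.1416%.
WACC = 0.7263 × 9.1000% + 0.1545 × 6.6000% + 0.0563 × 6.3804% + 0.0629 × 3.1416% = 8.1861%.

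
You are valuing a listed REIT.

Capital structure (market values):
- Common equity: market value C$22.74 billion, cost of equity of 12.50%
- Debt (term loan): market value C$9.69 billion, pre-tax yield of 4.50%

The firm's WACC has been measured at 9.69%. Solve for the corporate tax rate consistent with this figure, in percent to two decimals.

Total capital V = 22.74 + 9.69 = 32.43.
Equity weight = 22.74/32.43 = 0.7012.
Term loan weight = 9.69/32.43 = 0.2988.
Equity contribution = 0.7012 × 12.5% = 8.7650%.
Debt contribution must be 9.69% − 8.7650% = 0.9250%.
0.2988 × 4.5% × (1 − T) = 0.9250%  ⇒  (1 − T) = 0.6879.
T = 31.2081%.

31.21%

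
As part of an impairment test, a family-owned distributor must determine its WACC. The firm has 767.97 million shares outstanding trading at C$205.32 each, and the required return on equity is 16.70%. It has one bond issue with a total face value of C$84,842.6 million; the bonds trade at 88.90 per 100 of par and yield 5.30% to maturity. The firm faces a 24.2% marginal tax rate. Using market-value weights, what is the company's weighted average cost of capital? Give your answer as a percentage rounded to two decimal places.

Market value of equity E = 205.32 × 767.97m = 157679.6004m. Market value of debt D = 84842.6m × 88.9/100 = 75425.0714m.
Total capital V = 157679.6004 + 75425.0714 = 233104.6718.
Equity: weight = 157679.6004/233104.6718 = 0.6764; cost = 16.7%.
Bonds outstanding: weight = 75425.0714/233104.6718 = 0.3236; after-tax cost = 5.3% × (1 − 24.2%) = 4.0174%.
WACC = 0.6764 × 16.7000% + 0.3236 × 4.0174% = 12.5963%.

12.60%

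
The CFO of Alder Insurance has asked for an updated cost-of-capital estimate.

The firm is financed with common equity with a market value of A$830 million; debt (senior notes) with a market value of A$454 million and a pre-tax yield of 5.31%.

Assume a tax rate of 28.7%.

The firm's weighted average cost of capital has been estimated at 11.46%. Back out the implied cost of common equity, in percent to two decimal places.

15.66%

Total capital V = 830 + 454 = 1284.
Equity weight = 830/1284 = 0.6464.
Senior notes weight = 454/1284 = 0.3536.
Debt contribution = 0.3536 × 5.31% × (1 − 28.7%) = 1.3387%.
Required equity contribution = 11.46% − 1.3387% = 10.1213%.
Re = 10.1213% / 0.6464 = 15.6576%.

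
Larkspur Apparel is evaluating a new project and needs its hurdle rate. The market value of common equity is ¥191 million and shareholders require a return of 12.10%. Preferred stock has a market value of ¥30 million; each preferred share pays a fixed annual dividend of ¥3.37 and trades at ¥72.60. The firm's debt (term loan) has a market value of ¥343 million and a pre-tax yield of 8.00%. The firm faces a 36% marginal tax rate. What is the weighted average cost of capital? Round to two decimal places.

7.46%

Cost of preferred: Rp = 3.37 / 72.6 = 4.6419%.
Total capital V = 191 + 30 + 343 = 564.
Equity: weight = 191/564 = 0.3387; cost = 12.1%.
Preferred: weight = 30/564 = 0.0532; cost = 4.6419%.
Term loan: weight = 343/564 = 0.6082; after-tax cost = 8% × (1 − 36%) = 5.1200%.
WACC = 0.3387 × 12.1000% + 0.0532 × 4.6419% + 0.6082 × 5.1200% = 7.4584%.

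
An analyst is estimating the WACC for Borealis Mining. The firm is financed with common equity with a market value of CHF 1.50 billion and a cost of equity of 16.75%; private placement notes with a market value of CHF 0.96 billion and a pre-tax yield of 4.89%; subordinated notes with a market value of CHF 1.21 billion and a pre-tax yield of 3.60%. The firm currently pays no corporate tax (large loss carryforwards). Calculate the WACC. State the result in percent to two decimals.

Total capital V = 1.5 + 0.96 + 1.21 = 3.67.
Equity: weight = 1.5/3.67 = 0.4087; cost = 16.75%.
Private placement notes: weight = 0.96/3.67 = 0.2616; after-tax cost = 4.89% × (1 − 0%) = 4.8900%.
Subordinated notes: weight = 1.21/3.67 = 0.3297; after-tax cost = 3.6% × (1 − 0%) = 3.6000%.
WACC = 0.4087 × 16.7500% + 0.2616 × 4.8900% + 0.3297 × 3.6000% = 9.3121%.

9.31%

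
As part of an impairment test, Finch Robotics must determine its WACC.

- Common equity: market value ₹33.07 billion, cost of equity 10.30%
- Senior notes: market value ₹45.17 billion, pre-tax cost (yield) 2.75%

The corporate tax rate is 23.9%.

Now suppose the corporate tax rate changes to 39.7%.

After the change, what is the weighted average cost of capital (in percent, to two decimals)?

5.31%

After the change:
Total capital V = 33.07 + 45.17 = 78.24.
Equity: weight = 33.07/78.24 = 0.4227; cost = 10.3%.
Senior notes: weight = 45.17/78.24 = 0.5773; after-tax cost = 2.75% × (1 − 39.7%) = 1.6583%.
WACC = 0.4227 × 10.3000% + 0.5773 × 1.6583% = 5.3109%.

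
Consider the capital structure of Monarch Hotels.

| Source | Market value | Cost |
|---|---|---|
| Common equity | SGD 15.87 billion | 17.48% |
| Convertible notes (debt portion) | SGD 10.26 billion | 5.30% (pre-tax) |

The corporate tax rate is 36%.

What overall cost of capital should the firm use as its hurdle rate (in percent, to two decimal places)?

Total capital V = 15.87 + 10.26 = 26.13.
Equity: weight = 15.87/26.13 = 0.6073; cost = 17.48%.
Convertible notes (debt portion): weight = 10.26/26.13 = 0.3927; after-tax cost = 5.3% × (1 − 36%) = 3.3920%.
WACC = 0.6073 × 17.4800% + 0.3927 × 3.3920% = 11.9483%.

11.95%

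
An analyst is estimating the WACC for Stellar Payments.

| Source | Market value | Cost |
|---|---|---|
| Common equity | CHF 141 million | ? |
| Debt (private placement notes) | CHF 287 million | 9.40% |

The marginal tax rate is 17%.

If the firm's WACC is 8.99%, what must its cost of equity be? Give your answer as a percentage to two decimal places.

Total capital V = 141 + 287 = 428.
Equity weight = 141/428 = 0.3294.
Private placement notes weight = 287/428 = 0.6706.
Debt contribution = 0.6706 × 9.4% × (1 − 17%) = 5.2317%.
Required equity contribution = 8.99% − 5.2317% = 3.7583%.
Re = 3.7583% / 0.3294 = 11.4081%.

11.41%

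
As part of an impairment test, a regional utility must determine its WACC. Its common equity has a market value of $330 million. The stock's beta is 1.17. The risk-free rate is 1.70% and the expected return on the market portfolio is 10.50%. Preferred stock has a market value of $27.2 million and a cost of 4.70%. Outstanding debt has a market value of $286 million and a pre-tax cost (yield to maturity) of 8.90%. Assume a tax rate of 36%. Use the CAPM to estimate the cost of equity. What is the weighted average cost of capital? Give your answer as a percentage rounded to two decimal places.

8.89%

Market risk premium = 10.5% − 1.7% = 8.8%.
Cost of equity via CAPM: Re = 1.7% + 1.17 × 8.8% = 11.9960%.
Total capital V = 330 + 27.2 + 286 = 643.2.
Equity: weight = 330/643.2 = 0.5131; cost = 11.996%.
Preferred: weight = 27.2/643.2 = 0.0423; cost = 4.7%.
Debt: weight = 286/643.2 = 0.4447; after-tax cost = 8.9% × (1 − 36%) = 5.6960%.
WACC = 0.5131 × 11.9960% + 0.0423 × 4.7000% + 0.4447 × 5.6960% = 8.8862%.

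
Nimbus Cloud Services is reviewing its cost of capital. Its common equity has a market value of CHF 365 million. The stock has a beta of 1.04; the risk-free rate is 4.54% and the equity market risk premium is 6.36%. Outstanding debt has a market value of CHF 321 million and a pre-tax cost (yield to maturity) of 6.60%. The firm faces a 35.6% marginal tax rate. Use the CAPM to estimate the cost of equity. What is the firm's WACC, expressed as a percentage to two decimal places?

Cost of equity via CAPM: Re = 4.54% + 1.04 × 6.36% = 11.1544%.
Total capital V = 365 + 321 = 686.
Equity: weight = 365/686 = 0.5321; cost = 11.1544%.
Debt: weight = 321/686 = 0.4679; after-tax cost = 6.6% × (1 − 35.6%) = 4.2504%.
WACC = 0.5321 × 11.1544% + 0.4679 × 4.2504% = 7.9238%.

7.92%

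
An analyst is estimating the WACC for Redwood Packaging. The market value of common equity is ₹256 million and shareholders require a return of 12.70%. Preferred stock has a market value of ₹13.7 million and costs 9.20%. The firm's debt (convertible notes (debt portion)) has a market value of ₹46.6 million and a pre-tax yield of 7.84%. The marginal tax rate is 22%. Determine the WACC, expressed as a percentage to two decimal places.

Total capital V = 256 + 13.7 + 46.6 = 316.3.
Equity: weight = 256/316.3 = 0.8094; cost = 12.7%.
Preferred: weight = 13.7/316.3 = 0.0433; cost = 9.2%.
Convertible notes (debt portion): weight = 46.6/316.3 = 0.1473; after-tax cost = 7.84% × (1 − 22%) = 6.1152%.
WACC = 0.8094 × 12.7000% + 0.0433 × 9.2000% + 0.1473 × 6.1152% = 11.5783%.

11.58%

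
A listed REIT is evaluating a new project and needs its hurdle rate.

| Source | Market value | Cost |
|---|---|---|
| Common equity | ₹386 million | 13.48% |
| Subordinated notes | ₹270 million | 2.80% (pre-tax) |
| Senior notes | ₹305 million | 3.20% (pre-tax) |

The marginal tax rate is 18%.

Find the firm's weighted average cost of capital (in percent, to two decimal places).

Total capital V = 386 + 270 + 305 = 961.
Equity: weight = 386/961 = 0.4017; cost = 13.48%.
Subordinated notes: weight = 270/961 = 0.2810; after-tax cost = 2.8% × (1 − 18%) = 2.2960%.
Senior notes: weight = 305/961 = 0.3174; after-tax cost = 3.2% × (1 − 18%) = 2.6240%.
WACC = 0.4017 × 13.4800% + 0.2810 × 2.2960% + 0.3174 × 2.6240% = 6.8923%.

6.89%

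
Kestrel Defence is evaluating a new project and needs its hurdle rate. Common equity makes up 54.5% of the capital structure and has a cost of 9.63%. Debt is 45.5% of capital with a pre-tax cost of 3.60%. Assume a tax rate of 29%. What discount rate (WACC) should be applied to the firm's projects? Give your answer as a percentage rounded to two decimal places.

6.41%

After-tax cost of debt = 3.6% × (1 − 29%) = 2.5560%.
WACC = 0.545 × 9.6300% + 0.455 × 2.5560% = 6.4113%.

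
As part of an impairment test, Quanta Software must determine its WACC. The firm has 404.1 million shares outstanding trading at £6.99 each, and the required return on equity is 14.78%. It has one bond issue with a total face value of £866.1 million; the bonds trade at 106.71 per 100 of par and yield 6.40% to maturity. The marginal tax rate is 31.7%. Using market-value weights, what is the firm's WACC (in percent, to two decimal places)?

Market value of equity E = 6.99 × 404.1m = 2824.659m. Market value of debt D = 866.1m × 106.71/100 = 924.21531m.
Total capital V = 2824.659 + 924.21531 = 3748.87431.
Equity: weight = 2824.659/3748.87431 = 0.7535; cost = 14.78%.
Bonds outstanding: weight = 924.21531/3748.87431 = 0.2465; after-tax cost = 6.4% × (1 − 31.7%) = 4.3712%.
WACC = 0.7535 × 14.7800% + 0.2465 × 4.3712% = 12.2139%.

12.21%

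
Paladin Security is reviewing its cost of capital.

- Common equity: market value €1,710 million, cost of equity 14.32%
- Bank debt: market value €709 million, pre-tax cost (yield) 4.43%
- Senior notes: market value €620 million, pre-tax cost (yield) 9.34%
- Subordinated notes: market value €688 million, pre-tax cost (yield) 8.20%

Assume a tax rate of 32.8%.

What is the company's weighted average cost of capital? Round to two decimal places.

9.20%

Total capital V = 1710 + 709 + 620 + 688 = 3727.
Equity: weight = 1710/3727 = 0.4588; cost = 14.32%.
Bank debt: weight = 709/3727 = 0.1902; after-tax cost = 4.43% × (1 − 32.8%) = 2.9770%.
Senior notes: weight = 620/3727 = 0.1664; after-tax cost = 9.34% × (1 − 32.8%) = 6.2765%.
Subordinated notes: weight = 688/3727 = 0.1846; after-tax cost = 8.2% × (1 − 32.8%) = 5.5104%.
WACC = 0.4588 × 14.3200% + 0.1902 × 2.9770% + 0.1664 × 6.2765% + 0.1846 × 5.5104% = 9.1979%.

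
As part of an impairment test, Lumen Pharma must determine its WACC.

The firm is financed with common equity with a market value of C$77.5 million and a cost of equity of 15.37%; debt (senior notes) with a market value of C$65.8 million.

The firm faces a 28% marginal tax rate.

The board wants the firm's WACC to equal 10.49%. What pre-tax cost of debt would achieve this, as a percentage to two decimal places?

Total capital V = 77.5 + 65.8 = 143.3.
Equity weight = 77.5/143.3 = 0.5408.
Senior notes weight = 65.8/143.3 = 0.4592.
Equity contribution = 0.5408 × 15.37% = 8.3125%.
Remaining for debt = 10.49% − 8.3125% = 2.1775%.
Rd × (1 − 28%) × 0.4592 = 2.1775%  ⇒  Rd = 6.5865%.

6.59%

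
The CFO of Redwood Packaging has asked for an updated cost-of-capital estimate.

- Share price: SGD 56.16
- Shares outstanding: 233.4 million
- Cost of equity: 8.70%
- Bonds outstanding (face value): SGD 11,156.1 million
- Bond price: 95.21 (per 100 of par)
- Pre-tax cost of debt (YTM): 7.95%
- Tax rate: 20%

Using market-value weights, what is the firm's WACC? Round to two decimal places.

Market value of equity E = 56.16 × 233.4m = 13107.744m. Market value of debt D = 11156.1m × 95.21/100 = 10621.72281m.
Total capital V = 13107.744 + 10621.72281 = 23729.46681.
Equity: weight = 13107.744/23729.46681 = 0.5524; cost = 8.7%.
Bonds outstanding: weight = 10621.72281/23729.46681 = 0.4476; after-tax cost = 7.95% × (1 − 20%) = 6.3600%.
WACC = 0.5524 × 8.7000% + 0.4476 × 6.3600% = 7.6526%.

7.65%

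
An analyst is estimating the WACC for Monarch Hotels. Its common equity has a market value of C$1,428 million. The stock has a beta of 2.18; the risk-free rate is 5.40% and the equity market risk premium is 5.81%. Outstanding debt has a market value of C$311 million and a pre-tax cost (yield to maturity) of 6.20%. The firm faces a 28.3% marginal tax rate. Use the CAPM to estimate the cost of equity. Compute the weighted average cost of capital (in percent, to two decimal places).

Cost of equity via CAPM: Re = 5.4% + 2.18 × 5.81% = 18.0658%.
Total capital V = 1428 + 311 = 1739.
Equity: weight = 1428/1739 = 0.8212; cost = 18.0658%.
Debt: weight = 311/1739 = 0.1788; after-tax cost = 6.2% × (1 − 28.3%) = 4.4454%.
WACC = 0.8212 × 18.0658% + 0.1788 × 4.4454% = 15.6299%.

15.63%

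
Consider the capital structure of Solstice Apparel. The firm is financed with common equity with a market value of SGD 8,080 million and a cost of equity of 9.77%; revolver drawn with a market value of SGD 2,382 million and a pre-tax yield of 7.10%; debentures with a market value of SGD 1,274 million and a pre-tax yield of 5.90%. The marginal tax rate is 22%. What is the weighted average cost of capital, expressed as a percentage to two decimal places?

8.35%

Total capital V = 8080 + 2382 + 1274 = 11736.
Equity: weight = 8080/11736 = 0.6885; cost = 9.77%.
Revolver drawn: weight = 2382/11736 = 0.2030; after-tax cost = 7.1% × (1 − 22%) = 5.5380%.
Debentures: weight = 1274/11736 = 0.1086; after-tax cost = 5.9% × (1 − 22%) = 4.6020%.
WACC = 0.6885 × 9.7700% + 0.2030 × 5.5380% + 0.1086 × 4.6020% = 8.3500%.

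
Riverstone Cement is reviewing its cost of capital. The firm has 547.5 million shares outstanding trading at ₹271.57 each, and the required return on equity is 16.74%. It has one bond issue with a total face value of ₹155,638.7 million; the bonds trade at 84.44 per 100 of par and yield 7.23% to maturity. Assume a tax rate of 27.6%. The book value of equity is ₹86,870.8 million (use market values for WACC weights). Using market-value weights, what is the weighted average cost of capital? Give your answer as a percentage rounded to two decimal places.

11.34%

Market value of equity E = 271.57 × 547.5m = 148684.575m. Market value of debt D = 155638.7m × 84.44/100 = 131421.31828m.
Total capital V = 148684.575 + 131421.31828 = 280105.89328.
Equity: weight = 148684.575/280105.89328 = 0.5308; cost = 16.74%.
Bonds outstanding: weight = 131421.31828/280105.89328 = 0.4692; after-tax cost = 7.23% × (1 − 27.6%) = 5.2345%.
WACC = 0.5308 × 16.7400% + 0.4692 × 5.2345% = 11.3418%.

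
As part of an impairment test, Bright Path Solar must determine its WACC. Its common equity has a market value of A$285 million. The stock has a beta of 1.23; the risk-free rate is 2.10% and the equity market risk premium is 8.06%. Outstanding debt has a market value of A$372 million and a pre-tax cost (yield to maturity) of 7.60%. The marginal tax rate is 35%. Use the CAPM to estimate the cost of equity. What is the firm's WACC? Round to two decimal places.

Cost of equity via CAPM: Re = 2.1% + 1.23 × 8.06% = 12.0138%.
Total capital V = 285 + 372 = 657.
Equity: weight = 285/657 = 0.4338; cost = 12.0138%.
Debt: weight = 372/657 = 0.5662; after-tax cost = 7.6% × (1 − 35%) = 4.9400%.
WACC = 0.4338 × 12.0138% + 0.5662 × 4.9400% = 8.0085%.

8.01%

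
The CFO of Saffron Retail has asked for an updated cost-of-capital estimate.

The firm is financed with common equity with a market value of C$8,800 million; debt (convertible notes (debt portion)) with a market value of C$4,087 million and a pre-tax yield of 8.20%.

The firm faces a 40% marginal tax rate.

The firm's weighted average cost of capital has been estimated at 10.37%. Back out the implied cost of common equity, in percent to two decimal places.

12.90%

Total capital V = 8800 + 4087 = 12887.
Equity weight = 8800/12887 = 0.6829.
Convertible notes (debt portion) weight = 4087/12887 = 0.3171.
Debt contribution = 0.3171 × 8.2% × (1 − 40%) = 1.5603%.
Required equity contribution = 10.37% − 1.5603% = 8.8097%.
Re = 8.8097% / 0.6829 = 12.9012%.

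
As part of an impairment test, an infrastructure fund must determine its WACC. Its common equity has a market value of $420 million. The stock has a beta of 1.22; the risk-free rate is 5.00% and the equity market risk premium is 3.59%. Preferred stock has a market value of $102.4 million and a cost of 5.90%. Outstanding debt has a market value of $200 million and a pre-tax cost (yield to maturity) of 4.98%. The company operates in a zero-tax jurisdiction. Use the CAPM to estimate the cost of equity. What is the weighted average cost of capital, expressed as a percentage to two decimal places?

Cost of equity via CAPM: Re = 5.0% + 1.22 × 3.59% = 9.3798%.
Total capital V = 420 + 102.4 + 200 = 722.4.
Equity: weight = 420/722.4 = 0.5814; cost = 9.3798%.
Preferred: weight = 102.4/722.4 = 0.1417; cost = 5.9%.
Debt: weight = 200/722.4 = 0.2769; after-tax cost = 4.98% × (1 − 0%) = 4.9800%.
WACC = 0.5814 × 9.3798% + 0.1417 × 5.9000% + 0.2769 × 4.9800% = 7.6684%.

7.67%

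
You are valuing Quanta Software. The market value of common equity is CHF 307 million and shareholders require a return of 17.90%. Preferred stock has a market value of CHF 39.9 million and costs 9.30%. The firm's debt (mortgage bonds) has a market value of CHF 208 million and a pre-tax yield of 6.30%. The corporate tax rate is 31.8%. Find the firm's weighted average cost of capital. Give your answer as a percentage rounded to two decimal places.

12.18%

Total capital V = 307 + 39.9 + 208 = 554.9.
Equity: weight = 307/554.9 = 0.5533; cost = 17.9%.
Preferred: weight = 39.9/554.9 = 0.0719; cost = 9.3%.
Mortgage bonds: weight = 208/554.9 = 0.3748; after-tax cost = 6.3% × (1 − 31.8%) = 4.2966%.
WACC = 0.5533 × 17.9000% + 0.0719 × 9.3000% + 0.3748 × 4.2966% = 12.1825%.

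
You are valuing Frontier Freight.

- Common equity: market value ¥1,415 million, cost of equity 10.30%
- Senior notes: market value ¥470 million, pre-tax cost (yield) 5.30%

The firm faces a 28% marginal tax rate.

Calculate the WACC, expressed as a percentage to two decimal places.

8.68%

Total capital V = 1415 + 470 = 1885.
Equity: weight = 1415/1885 = 0.7507; cost = 10.3%.
Senior notes: weight = 470/1885 = 0.2493; after-tax cost = 5.3% × (1 − 28%) = 3.8160%.
WACC = 0.7507 × 10.3000% + 0.2493 × 3.8160% = 8.6833%.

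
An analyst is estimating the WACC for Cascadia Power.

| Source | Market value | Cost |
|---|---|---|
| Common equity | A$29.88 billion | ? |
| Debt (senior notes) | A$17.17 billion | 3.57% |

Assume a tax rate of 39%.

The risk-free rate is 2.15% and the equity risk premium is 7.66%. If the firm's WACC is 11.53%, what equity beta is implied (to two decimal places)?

Total capital V = 29.88 + 17.17 = 47.05.
Equity weight = 29.88/47.05 = 0.6351.
Senior notes weight = 17.17/47.05 = 0.3649.
Debt contribution = 0.3649 × 3.57% × (1 − 39%) = 0.7947%.
Required equity contribution = 11.53% − 0.7947% = 10.7353%  ⇒  Re = 16.9041%.
CAPM: 16.9041% = 2.15% + β × 7.66%  ⇒  β = 1.9261.

1.93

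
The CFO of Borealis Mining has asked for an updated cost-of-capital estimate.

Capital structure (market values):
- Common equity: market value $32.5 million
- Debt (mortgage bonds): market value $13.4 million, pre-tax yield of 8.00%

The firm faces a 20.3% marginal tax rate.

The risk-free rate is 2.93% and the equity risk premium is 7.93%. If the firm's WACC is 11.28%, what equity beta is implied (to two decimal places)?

1.31

Total capital V = 32.5 + 13.4 = 45.9.
Equity weight = 32.5/45.9 = 0.7081.
Mortgage bonds weight = 13.4/45.9 = 0.2919.
Debt contribution = 0.2919 × 8% × (1 − 20.3%) = 1.8614%.
Required equity contribution = 11.28% − 1.8614% = 9.4186%  ⇒  Re = 13.3020%.
CAPM: 13.3020% = 2.93% + β × 7.93%  ⇒  β = 1.3079.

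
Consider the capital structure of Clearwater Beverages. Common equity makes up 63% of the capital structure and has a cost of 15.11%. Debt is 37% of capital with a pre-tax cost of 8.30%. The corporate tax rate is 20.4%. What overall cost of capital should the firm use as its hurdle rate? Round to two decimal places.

11.96%

After-tax cost of debt = 8.3% × (1 − 20.4%) = 6.6068%.
WACC = 0.630 × 15.1100% + 0.370 × 6.6068% = 11.9638%.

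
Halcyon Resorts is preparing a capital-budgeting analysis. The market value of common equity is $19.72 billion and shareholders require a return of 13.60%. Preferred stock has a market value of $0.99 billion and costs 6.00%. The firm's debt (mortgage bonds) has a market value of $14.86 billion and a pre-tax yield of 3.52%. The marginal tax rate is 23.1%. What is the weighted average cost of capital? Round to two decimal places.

8.84%

Total capital V = 19.72 + 0.99 + 14.86 = 35.57.
Equity: weight = 19.72/35.57 = 0.5544; cost = 13.6%.
Preferred: weight = 0.99/35.57 = 0.0278; cost = 6%.
Mortgage bonds: weight = 14.86/35.57 = 0.4178; after-tax cost = 3.52% × (1 − 23.1%) = 2.7069%.
WACC = 0.5544 × 13.6000% + 0.0278 × 6.0000% + 0.4178 × 2.7069% = 8.8377%.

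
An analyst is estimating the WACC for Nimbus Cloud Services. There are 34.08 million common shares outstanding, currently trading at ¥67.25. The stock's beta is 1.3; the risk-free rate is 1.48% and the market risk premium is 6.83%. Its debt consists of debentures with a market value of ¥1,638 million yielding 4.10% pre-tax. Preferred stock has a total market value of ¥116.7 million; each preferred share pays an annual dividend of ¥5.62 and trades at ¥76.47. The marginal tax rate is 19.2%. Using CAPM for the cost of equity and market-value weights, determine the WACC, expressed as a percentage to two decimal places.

Cost of equity via CAPM: Re = 1.48% + 1.3 × 6.83% = 10.3590%.
Cost of preferred: Rp = 5.62 / 76.47 = 7.3493%.
Market value of equity E = 67.25 × 34.08m = 2291.88m.
Total capital V = 2291.88 + 116.7 + 1638 = 4046.58.
Equity: weight = 2291.88/4046.58 = 0.5664; cost = 10.359%.
Preferred: weight = 116.7/4046.58 = 0.0288; cost = 7.3493%.
Debentures: weight = 1638/4046.58 = 0.4048; after-tax cost = 4.1% × (1 − 19.2%) = 3.3128%.
WACC = 0.5664 × 10.3590% + 0.0288 × 7.3493% + 0.4048 × 3.3128% = 7.4200%.

7.42%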